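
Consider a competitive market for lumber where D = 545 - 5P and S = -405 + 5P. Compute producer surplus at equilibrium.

Producer surplus = 490

Equilibrium: 545 - 5P = -405 + 5P gives P* = 95, Q* = 70.
Supply starts at P = 81 (where S = 0).
PS = ½(95 − 81)(70) = 490.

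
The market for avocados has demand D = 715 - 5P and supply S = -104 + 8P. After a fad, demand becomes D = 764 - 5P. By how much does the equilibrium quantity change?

Original equilibrium: P* = 63, Q* = 400.
New equilibrium: 764 - 5P = -104 + 8P, so 868 = 13P and P' = 868/13; Q' = 764 − 5(868/13) = 5592/13.
Change in quantity: 5592/13 − 400 = 392/13.

ΔQ = 392/13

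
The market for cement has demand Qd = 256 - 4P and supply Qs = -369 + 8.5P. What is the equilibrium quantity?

Set Qd = Qs: 256 - 4P = -369 + 8.5P.
625 = 12.5P, so P* = 50.
Q* = 256 − 4(50) = 56.

Q* = 56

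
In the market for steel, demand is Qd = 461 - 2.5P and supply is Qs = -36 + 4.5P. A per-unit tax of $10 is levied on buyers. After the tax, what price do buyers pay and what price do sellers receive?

Buyers pay 542/7, sellers receive 472/7

Pre-tax equilibrium: P* = 71, Q* = 283.5.
Tax on buyers shifts demand to Qd = 461 − 2.5(P + 10) = 436 - 2.5P.
436 - 2.5P = -36 + 4.5P gives seller price Ps = 472/7; buyers pay Pb = 472/7 + 10 = 542/7.
New quantity: Q = 461 − 2.5(542/7) = 1872/7.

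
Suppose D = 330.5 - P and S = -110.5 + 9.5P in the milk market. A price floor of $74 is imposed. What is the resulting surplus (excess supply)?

Equilibrium price would be P* = 42, so the floor at 74 binds.
At P = 74: D = 256.5, S = 592.5.
Surplus = 592.5 − 256.5 = 336.

Surplus = 336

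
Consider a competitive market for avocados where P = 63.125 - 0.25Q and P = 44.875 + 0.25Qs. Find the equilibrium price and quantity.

P* = 54, Q* = 36.5

Set the two price expressions equal: 63.125 - 0.25Q = 44.875 + 0.25Q.
18.25 = 0.5Q, so Q* = 36.5.
P* = 63.125 − (0.25)(36.5) = 54.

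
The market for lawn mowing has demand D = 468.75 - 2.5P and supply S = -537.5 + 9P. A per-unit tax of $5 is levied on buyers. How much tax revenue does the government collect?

Tax revenue = 27625/23

Pre-tax equilibrium: P* = 87.5, Q* = 250.
Tax on buyers shifts demand to D = 468.75 − 2.5(P + 5) = 456.25 - 2.5P.
456.25 - 2.5P = -537.5 + 9P gives seller price Ps = 3975/46; buyers pay Pb = 3975/46 + 5 = 4205/46.
New quantity: Q = 468.75 − 2.5(4205/46) = 5525/23.
Revenue = 5 × 5525/23 = 27625/23.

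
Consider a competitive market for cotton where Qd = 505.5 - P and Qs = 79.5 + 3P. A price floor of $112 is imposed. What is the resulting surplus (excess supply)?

Equilibrium price would be P* = 106.5, so the floor at 112 binds.
At P = 112: Qd = 393.5, Qs = 415.5.
Surplus = 415.5 − 393.5 = 22.

Surplus = 22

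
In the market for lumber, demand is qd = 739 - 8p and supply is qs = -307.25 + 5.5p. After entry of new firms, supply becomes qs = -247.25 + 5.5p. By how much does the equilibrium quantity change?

Original equilibrium: p* = 77.5, q* = 119.
New equilibrium: 739 - 8p = -247.25 + 5.5p, so 986.25 = 13.5p and p' = 1315/18; q' = 739 − 8(1315/18) = 1391/9.
Change in quantity: 1391/9 − 119 = 320/9.

Δq = 320/9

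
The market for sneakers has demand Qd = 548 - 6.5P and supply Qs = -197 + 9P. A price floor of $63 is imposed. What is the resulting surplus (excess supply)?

Surplus = 231.5

Equilibrium price would be P* = 1490/31, so the floor at 63 binds.
At P = 63: Qd = 138.5, Qs = 370.
Surplus = 370 − 138.5 = 231.5.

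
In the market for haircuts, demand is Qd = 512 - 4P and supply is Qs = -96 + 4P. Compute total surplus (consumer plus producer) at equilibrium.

Total surplus = 10816

Equilibrium: 512 - 4P = -96 + 4P gives P* = 76, Q* = 208.
Demand choke price: P = 128; supply starts at P = 24.
CS = ½(128 − 76)(208) = 5408; PS = ½(76 − 24)(208) = 5408.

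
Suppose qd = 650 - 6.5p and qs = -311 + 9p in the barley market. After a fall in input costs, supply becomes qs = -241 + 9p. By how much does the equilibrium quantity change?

Original equilibrium: p* = 62, q* = 247.
New equilibrium: 650 - 6.5p = -241 + 9p, so 891 = 15.5p and p' = 1782/31; q' = 650 − 6.5(1782/31) = 8567/31.
Change in quantity: 8567/31 − 247 = 910/31.

Δq = 910/31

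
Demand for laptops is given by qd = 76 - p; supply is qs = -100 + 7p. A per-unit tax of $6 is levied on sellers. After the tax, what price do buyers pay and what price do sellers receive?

Buyers pay $27.25, sellers receive $21.25

Pre-tax equilibrium: p* = 22, q* = 54.
Tax on sellers shifts supply to qs = -100 + 7(p − 6) = -142 + 7p.
76 - p = -142 + 7p gives buyer price pb = 27.25; sellers receive ps = 27.25 − 6 = 21.25.
New quantity: q = 76 − 1(27.25) = 48.75.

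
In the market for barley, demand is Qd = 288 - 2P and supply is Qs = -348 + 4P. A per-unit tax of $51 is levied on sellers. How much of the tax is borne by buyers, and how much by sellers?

Buyers bear $34, sellers bear $17

Pre-tax equilibrium: P* = 106, Q* = 76.
Tax on sellers shifts supply to Qs = -348 + 4(P − 51) = -552 + 4P.
288 - 2P = -552 + 4P gives buyer price Pb = 140; sellers receive Ps = 140 − 51 = 89.
New quantity: Q = 288 − 2(140) = 8.
Buyer burden = 140 − 106 = 34; seller burden = 106 − 89 = 17.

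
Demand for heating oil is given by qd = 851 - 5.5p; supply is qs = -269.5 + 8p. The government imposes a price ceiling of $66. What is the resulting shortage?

Equilibrium price would be p* = 83, so the ceiling at 66 binds.
At p = 66: qd = 851 − 5.5(66) = 488, qs = -269.5 + 8(66) = 258.5.
Shortage = 488 − 258.5 = 229.5.

Shortage = 229.5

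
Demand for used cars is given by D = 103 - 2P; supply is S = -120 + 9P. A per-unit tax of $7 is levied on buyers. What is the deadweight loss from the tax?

Pre-tax equilibrium: P* = 223/11, Q* = 687/11.
Tax on buyers shifts demand to D = 103 − 2(P + 7) = 89 - 2P.
89 - 2P = -120 + 9P gives seller price Ps = 19; buyers pay Pb = 19 + 7 = 26.
New quantity: Q = 103 − 2(26) = 51.
DWL = ½ × 7 × (687/11 − 51) = 441/11.

Deadweight loss = 441/11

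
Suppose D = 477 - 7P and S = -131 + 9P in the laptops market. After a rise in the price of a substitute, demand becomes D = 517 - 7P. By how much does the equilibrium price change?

Original equilibrium: P* = 38, Q* = 211.
New equilibrium: 517 - 7P = -131 + 9P, so 648 = 16P and P' = 40.5; Q' = 517 − 7(40.5) = 233.5.
Change in price: 40.5 − 38 = 2.5.

ΔP = 2.5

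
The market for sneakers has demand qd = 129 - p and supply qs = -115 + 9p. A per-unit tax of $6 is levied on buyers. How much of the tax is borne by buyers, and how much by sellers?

Pre-tax equilibrium: p* = 24.4, q* = 104.6.
Tax on buyers shifts demand to qd = 129 − 1(p + 6) = 123 - p.
123 - p = -115 + 9p gives seller price ps = 23.8; buyers pay pb = 23.8 + 6 = 29.8.
New quantity: q = 129 − 1(29.8) = 99.2.
Buyer burden = 29.8 − 24.4 = 5.4; seller burden = 24.4 − 23.8 = 0.6.

Buyers bear $5.4, sellers bear $0.6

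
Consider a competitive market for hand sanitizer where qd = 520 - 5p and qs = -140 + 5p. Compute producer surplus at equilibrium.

Equilibrium: 520 - 5p = -140 + 5p gives p* = 66, q* = 190.
Supply starts at p = 28 (where qs = 0).
PS = ½(66 − 28)(190) = 3610.

Producer surplus = 3610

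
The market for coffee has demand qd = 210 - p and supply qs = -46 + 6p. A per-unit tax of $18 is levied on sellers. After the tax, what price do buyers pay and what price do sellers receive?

Buyers pay $52, sellers receive $34

Pre-tax equilibrium: p* = 256/7, q* = 1214/7.
Tax on sellers shifts supply to qs = -46 + 6(p − 18) = -154 + 6p.
210 - p = -154 + 6p gives buyer price pb = 52; sellers receive ps = 52 − 18 = 34.
New quantity: q = 210 − 1(52) = 158.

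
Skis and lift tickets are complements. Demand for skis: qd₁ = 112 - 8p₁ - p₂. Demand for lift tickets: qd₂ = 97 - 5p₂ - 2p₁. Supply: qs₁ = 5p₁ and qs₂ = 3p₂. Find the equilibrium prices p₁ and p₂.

p₁ = 47/6, p₂ = 61/6

Market 1: 112 - 8p₁ - p₂ = 5p₁ → 13p₁ + p₂ = 112.
Market 2: 8p₂ + 2p₁ = 97.
Eliminating p₂: 8×(1) − 1×(2) gives 102p₁ = 799, so p₁ = 47/6.
Back-substitute into (2): p₂ = (97 − 2×47/6) / 8 = 61/6.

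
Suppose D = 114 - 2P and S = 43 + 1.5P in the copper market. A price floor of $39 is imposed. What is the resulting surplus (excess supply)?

Equilibrium price would be P* = 142/7, so the floor at 39 binds.
At P = 39: D = 36, S = 101.5.
Surplus = 101.5 − 36 = 65.5.

Surplus = 65.5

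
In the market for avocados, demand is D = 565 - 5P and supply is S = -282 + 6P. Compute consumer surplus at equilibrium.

Consumer surplus = 3240

Equilibrium: 565 - 5P = -282 + 6P gives P* = 77, Q* = 180.
Demand choke price (D = 0): P = 113.
CS = ½(113 − 77)(180) = 3240.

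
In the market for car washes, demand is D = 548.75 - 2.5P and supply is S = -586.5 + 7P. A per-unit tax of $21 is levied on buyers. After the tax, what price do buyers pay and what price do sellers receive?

Buyers pay 5129/38, sellers receive 4331/38

Pre-tax equilibrium: P* = 119.5, Q* = 250.
Tax on buyers shifts demand to D = 548.75 − 2.5(P + 21) = 496.25 - 2.5P.
496.25 - 2.5P = -586.5 + 7P gives seller price Ps = 4331/38; buyers pay Pb = 4331/38 + 21 = 5129/38.
New quantity: Q = 548.75 − 2.5(5129/38) = 4015/19.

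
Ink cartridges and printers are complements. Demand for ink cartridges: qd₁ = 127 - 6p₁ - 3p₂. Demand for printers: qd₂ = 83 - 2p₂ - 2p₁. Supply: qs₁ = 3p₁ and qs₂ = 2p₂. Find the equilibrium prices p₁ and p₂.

Market 1: 127 - 6p₁ - 3p₂ = 3p₁ → 9p₁ + 3p₂ = 127.
Market 2: 4p₂ + 2p₁ = 83.
Eliminating p₂: 4×(1) − 3×(2) gives 30p₁ = 259, so p₁ = 259/30.
Back-substitute into (2): p₂ = (83 − 2×259/30) / 4 = 493/30.

p₁ = 259/30, p₂ = 493/30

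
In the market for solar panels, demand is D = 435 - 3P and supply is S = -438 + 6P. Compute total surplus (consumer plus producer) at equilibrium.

Total surplus = 5184

Equilibrium: 435 - 3P = -438 + 6P gives P* = 97, Q* = 144.
Demand choke price: P = 145; supply starts at P = 73.
CS = ½(145 − 97)(144) = 3456; PS = ½(97 − 73)(144) = 1728.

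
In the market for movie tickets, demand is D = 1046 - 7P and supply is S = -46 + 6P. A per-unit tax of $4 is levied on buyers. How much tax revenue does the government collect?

Pre-tax equilibrium: P* = 84, Q* = 458.
Tax on buyers shifts demand to D = 1046 − 7(P + 4) = 1018 - 7P.
1018 - 7P = -46 + 6P gives seller price Ps = 1064/13; buyers pay Pb = 1064/13 + 4 = 1116/13.
New quantity: Q = 1046 − 7(1116/13) = 5786/13.
Revenue = 4 × 5786/13 = 23144/13.

Tax revenue = 23144/13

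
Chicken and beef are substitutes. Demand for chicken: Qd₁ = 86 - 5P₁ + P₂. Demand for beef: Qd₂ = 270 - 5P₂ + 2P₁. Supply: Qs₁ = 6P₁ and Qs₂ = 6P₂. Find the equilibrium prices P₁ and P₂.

Market 1: 86 - 5P₁ + P₂ = 6P₁ → 11P₁ - P₂ = 86.
Market 2: 11P₂ - 2P₁ = 270.
Eliminating P₂: 11×(1) + 1×(2) gives 119P₁ = 1216, so P₁ = 1216/119.
Back-substitute into (2): P₂ = (270 + 2×1216/119) / 11 = 3142/119.

P₁ = 1216/119, P₂ = 3142/119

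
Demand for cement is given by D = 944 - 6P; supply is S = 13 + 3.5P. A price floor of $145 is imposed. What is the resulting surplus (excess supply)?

Equilibrium price would be P* = 98, so the floor at 145 binds.
At P = 145: D = 74, S = 520.5.
Surplus = 520.5 − 74 = 446.5.

Surplus = 446.5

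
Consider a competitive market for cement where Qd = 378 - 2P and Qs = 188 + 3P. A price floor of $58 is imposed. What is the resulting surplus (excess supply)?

Equilibrium price would be P* = 38, so the floor at 58 binds.
At P = 58: Qd = 262, Qs = 362.
Surplus = 362 − 262 = 100.

Surplus = 100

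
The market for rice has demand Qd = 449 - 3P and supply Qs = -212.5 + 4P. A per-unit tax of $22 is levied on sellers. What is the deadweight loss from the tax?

Pre-tax equilibrium: P* = 94.5, Q* = 165.5.
Tax on sellers shifts supply to Qs = -212.5 + 4(P − 22) = -300.5 + 4P.
449 - 3P = -300.5 + 4P gives buyer price Pb = 1499/14; sellers receive Ps = 1499/14 − 22 = 1191/14.
New quantity: Q = 449 − 3(1499/14) = 1789/14.
DWL = ½ × 22 × (165.5 − 1789/14) = 2904/7.

Deadweight loss = 2904/7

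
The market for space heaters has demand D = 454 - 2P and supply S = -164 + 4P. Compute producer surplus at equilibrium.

Producer surplus = 7688

Equilibrium: 454 - 2P = -164 + 4P gives P* = 103, Q* = 248.
Supply starts at P = 41 (where S = 0).
PS = ½(103 − 41)(248) = 7688.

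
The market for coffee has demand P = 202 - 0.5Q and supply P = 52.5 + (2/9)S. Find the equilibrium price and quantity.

P* = 98.5, Q* = 207

Set the two price expressions equal: 202 - 0.5Q = 52.5 + (2/9)Q.
149.5 = (13/18)Q, so Q* = 207.
P* = 202 − (0.5)(207) = 98.5.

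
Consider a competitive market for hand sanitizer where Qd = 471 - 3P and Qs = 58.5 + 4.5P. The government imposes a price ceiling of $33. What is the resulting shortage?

Equilibrium price would be P* = 55, so the ceiling at 33 binds.
At P = 33: Qd = 471 − 3(33) = 372, Qs = 58.5 + 4.5(33) = 207.
Shortage = 372 − 207 = 165.

Shortage = 165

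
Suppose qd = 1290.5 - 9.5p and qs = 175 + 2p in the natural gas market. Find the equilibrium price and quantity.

p* = 97, q* = 369

Set qd = qs: 1290.5 - 9.5p = 175 + 2p.
1115.5 = 11.5p, so p* = 97.
q* = 1290.5 − 9.5(97) = 369.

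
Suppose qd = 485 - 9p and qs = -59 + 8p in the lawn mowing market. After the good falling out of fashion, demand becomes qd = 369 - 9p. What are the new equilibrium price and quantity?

p' = 428/17, q' = 2421/17

Original equilibrium: p* = 32, q* = 197.
New equilibrium: 369 - 9p = -59 + 8p, so 428 = 17p and p' = 428/17; q' = 369 − 9(428/17) = 2421/17.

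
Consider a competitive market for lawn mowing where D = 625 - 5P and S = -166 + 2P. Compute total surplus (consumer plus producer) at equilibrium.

Total surplus = 1260

Equilibrium: 625 - 5P = -166 + 2P gives P* = 113, Q* = 60.
Demand choke price: P = 125; supply starts at P = 83.
CS = ½(125 − 113)(60) = 360; PS = ½(113 − 83)(60) = 900.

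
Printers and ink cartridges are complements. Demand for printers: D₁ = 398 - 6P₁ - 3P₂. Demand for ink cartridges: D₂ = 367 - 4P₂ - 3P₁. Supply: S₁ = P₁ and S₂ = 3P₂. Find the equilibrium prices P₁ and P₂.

Market 1: 398 - 6P₁ - 3P₂ = P₁ → 7P₁ + 3P₂ = 398.
Market 2: 7P₂ + 3P₁ = 367.
Eliminating P₂: 7×(1) − 3×(2) gives 40P₁ = 1685, so P₁ = 42.125.
Back-substitute into (2): P₂ = (367 − 3×42.125) / 7 = 34.375.

P₁ = 42.125, P₂ = 34.375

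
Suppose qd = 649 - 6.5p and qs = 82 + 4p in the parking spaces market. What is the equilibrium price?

Set qd = qs: 649 - 6.5p = 82 + 4p.
567 = 10.5p, so p* = 54.
q* = 649 − 6.5(54) = 298.

p* = 54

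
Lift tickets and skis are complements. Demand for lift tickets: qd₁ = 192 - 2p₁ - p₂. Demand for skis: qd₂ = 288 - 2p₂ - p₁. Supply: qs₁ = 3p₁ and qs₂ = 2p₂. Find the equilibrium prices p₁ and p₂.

p₁ = 480/19, p₂ = 1248/19

Market 1: 192 - 2p₁ - p₂ = 3p₁ → 5p₁ + p₂ = 192.
Market 2: 4p₂ + p₁ = 288.
Eliminating p₂: 4×(1) − 1×(2) gives 19p₁ = 480, so p₁ = 480/19.
Back-substitute into (2): p₂ = (288 − 1×480/19) / 4 = 1248/19.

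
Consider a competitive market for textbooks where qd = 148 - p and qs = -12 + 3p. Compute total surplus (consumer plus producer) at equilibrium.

Equilibrium: 148 - p = -12 + 3p gives p* = 40, q* = 108.
Demand choke price: p = 148; supply starts at p = 4.
CS = ½(148 − 40)(108) = 5832; PS = ½(40 − 4)(108) = 1944.

Total surplus = 7776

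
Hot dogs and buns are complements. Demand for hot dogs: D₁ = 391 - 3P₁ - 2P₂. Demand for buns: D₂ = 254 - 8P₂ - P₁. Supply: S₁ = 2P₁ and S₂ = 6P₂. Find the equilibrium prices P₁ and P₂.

P₁ = 2483/34, P₂ = 879/68

Market 1: 391 - 3P₁ - 2P₂ = 2P₁ → 5P₁ + 2P₂ = 391.
Market 2: 14P₂ + P₁ = 254.
Eliminating P₂: 14×(1) − 2×(2) gives 68P₁ = 4966, so P₁ = 2483/34.
Back-substitute into (2): P₂ = (254 − 1×2483/34) / 14 = 879/68.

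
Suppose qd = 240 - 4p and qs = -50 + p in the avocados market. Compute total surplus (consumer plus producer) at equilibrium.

Equilibrium: 240 - 4p = -50 + p gives p* = 58, q* = 8.
Demand choke price: p = 60; supply starts at p = 50.
CS = ½(60 − 58)(8) = 8; PS = ½(58 − 50)(8) = 32.

Total surplus = 40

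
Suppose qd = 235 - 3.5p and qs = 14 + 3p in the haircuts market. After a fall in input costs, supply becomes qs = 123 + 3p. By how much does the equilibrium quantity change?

Original equilibrium: p* = 34, q* = 116.
New equilibrium: 235 - 3.5p = 123 + 3p, so 112 = 6.5p and p' = 224/13; q' = 235 − 3.5(224/13) = 2271/13.
Change in quantity: 2271/13 − 116 = 763/13.

Δq = 763/13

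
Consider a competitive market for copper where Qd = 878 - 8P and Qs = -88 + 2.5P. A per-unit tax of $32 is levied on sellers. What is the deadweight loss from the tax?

Pre-tax equilibrium: P* = 92, Q* = 142.
Tax on sellers shifts supply to Qs = -88 + 2.5(P − 32) = -168 + 2.5P.
878 - 8P = -168 + 2.5P gives buyer price Pb = 2092/21; sellers receive Ps = 2092/21 − 32 = 1420/21.
New quantity: Q = 878 − 8(2092/21) = 1702/21.
DWL = ½ × 32 × (142 − 1702/21) = 20480/21.

Deadweight loss = 20480/21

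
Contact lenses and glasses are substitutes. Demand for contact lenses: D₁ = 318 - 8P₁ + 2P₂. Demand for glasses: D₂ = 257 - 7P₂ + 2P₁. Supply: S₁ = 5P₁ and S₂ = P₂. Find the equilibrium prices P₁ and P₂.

P₁ = 30.58, P₂ = 39.77

Market 1: 318 - 8P₁ + 2P₂ = 5P₁ → 13P₁ - 2P₂ = 318.
Market 2: 8P₂ - 2P₁ = 257.
Eliminating P₂: 8×(1) + 2×(2) gives 100P₁ = 3058, so P₁ = 30.58.
Back-substitute into (2): P₂ = (257 + 2×30.58) / 8 = 39.77.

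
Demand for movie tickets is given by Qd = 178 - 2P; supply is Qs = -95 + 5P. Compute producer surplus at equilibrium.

Producer surplus = 1000

Equilibrium: 178 - 2P = -95 + 5P gives P* = 39, Q* = 100.
Supply starts at P = 19 (where Qs = 0).
PS = ½(39 − 19)(100) = 1000.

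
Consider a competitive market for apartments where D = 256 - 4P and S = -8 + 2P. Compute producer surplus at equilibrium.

Producer surplus = 1600

Equilibrium: 256 - 4P = -8 + 2P gives P* = 44, Q* = 80.
Supply starts at P = 4 (where S = 0).
PS = ½(44 − 4)(80) = 1600.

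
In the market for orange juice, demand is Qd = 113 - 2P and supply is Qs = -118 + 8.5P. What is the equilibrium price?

Set Qd = Qs: 113 - 2P = -118 + 8.5P.
231 = 10.5P, so P* = 22.
Q* = 113 − 2(22) = 69.

P* = 22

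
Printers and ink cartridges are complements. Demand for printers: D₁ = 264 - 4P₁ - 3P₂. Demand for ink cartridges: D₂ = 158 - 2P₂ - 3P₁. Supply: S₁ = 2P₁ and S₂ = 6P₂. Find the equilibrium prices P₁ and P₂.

P₁ = 42, P₂ = 4

Market 1: 264 - 4P₁ - 3P₂ = 2P₁ → 6P₁ + 3P₂ = 264.
Market 2: 8P₂ + 3P₁ = 158.
Eliminating P₂: 8×(1) − 3×(2) gives 39P₁ = 1638, so P₁ = 42.
Back-substitute into (2): P₂ = (158 − 3×42) / 8 = 4.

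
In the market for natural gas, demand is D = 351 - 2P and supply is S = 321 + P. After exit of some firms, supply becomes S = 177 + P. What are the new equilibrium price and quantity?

P' = 58, Q' = 235

Original equilibrium: P* = 10, Q* = 331.
New equilibrium: 351 - 2P = 177 + P, so 174 = 3P and P' = 58; Q' = 351 − 2(58) = 235.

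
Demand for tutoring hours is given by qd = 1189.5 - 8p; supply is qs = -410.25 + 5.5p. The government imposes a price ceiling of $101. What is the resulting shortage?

Shortage = 236.25

Equilibrium price would be p* = 118.5, so the ceiling at 101 binds.
At p = 101: qd = 1189.5 − 8(101) = 381.5, qs = -410.25 + 5.5(101) = 145.25.
Shortage = 381.5 − 145.25 = 236.25.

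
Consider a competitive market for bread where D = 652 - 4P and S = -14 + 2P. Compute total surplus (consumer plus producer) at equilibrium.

Equilibrium: 652 - 4P = -14 + 2P gives P* = 111, Q* = 208.
Demand choke price: P = 163; supply starts at P = 7.
CS = ½(163 − 111)(208) = 5408; PS = ½(111 − 7)(208) = 10816.

Total surplus = 16224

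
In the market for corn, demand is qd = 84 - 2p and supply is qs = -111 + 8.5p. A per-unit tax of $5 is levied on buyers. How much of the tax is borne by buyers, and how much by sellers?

Buyers bear 85/21, sellers bear 20/21

Pre-tax equilibrium: p* = 130/7, q* = 328/7.
Tax on buyers shifts demand to qd = 84 − 2(p + 5) = 74 - 2p.
74 - 2p = -111 + 8.5p gives seller price ps = 370/21; buyers pay pb = 370/21 + 5 = 475/21.
New quantity: q = 84 − 2(475/21) = 814/21.
Buyer burden = 475/21 − 130/7 = 85/21; seller burden = 130/7 − 370/21 = 20/21.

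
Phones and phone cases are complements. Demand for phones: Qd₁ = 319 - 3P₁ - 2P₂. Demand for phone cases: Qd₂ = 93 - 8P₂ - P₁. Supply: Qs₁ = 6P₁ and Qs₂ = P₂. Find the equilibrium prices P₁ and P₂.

P₁ = 2685/79, P₂ = 518/79

Market 1: 319 - 3P₁ - 2P₂ = 6P₁ → 9P₁ + 2P₂ = 319.
Market 2: 9P₂ + P₁ = 93.
Eliminating P₂: 9×(1) − 2×(2) gives 79P₁ = 2685, so P₁ = 2685/79.
Back-substitute into (2): P₂ = (93 − 1×2685/79) / 9 = 518/79.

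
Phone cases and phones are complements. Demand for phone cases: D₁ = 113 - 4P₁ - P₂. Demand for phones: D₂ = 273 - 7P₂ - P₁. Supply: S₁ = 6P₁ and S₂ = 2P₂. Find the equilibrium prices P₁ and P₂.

Market 1: 113 - 4P₁ - P₂ = 6P₁ → 10P₁ + P₂ = 113.
Market 2: 9P₂ + P₁ = 273.
Eliminating P₂: 9×(1) − 1×(2) gives 89P₁ = 744, so P₁ = 744/89.
Back-substitute into (2): P₂ = (273 − 1×744/89) / 9 = 2617/89.

P₁ = 744/89, P₂ = 2617/89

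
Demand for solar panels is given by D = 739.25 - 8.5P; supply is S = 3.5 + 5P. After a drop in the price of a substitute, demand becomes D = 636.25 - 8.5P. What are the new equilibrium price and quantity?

Original equilibrium: P* = 54.5, Q* = 276.
New equilibrium: 636.25 - 8.5P = 3.5 + 5P, so 632.75 = 13.5P and P' = 2531/54; Q' = 636.25 − 8.5(2531/54) = 6422/27.

P' = 2531/54, Q' = 6422/27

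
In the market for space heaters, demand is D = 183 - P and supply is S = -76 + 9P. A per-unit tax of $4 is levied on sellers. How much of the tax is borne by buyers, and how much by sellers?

Pre-tax equilibrium: P* = 25.9, Q* = 157.1.
Tax on sellers shifts supply to S = -76 + 9(P − 4) = -112 + 9P.
183 - P = -112 + 9P gives buyer price Pb = 29.5; sellers receive Ps = 29.5 − 4 = 25.5.
New quantity: Q = 183 − 1(29.5) = 153.5.
Buyer burden = 29.5 − 25.9 = 3.6; seller burden = 25.9 − 25.5 = 0.4.

Buyers bear $3.6, sellers bear $0.4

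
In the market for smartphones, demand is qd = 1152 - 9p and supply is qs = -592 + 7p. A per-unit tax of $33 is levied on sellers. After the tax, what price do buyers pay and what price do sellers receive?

Pre-tax equilibrium: p* = 109, q* = 171.
Tax on sellers shifts supply to qs = -592 + 7(p − 33) = -823 + 7p.
1152 - 9p = -823 + 7p gives buyer price pb = 123.4375; sellers receive ps = 123.4375 − 33 = 90.4375.
New quantity: q = 1152 − 9(123.4375) = 41.0625.

Buyers pay $123.4375, sellers receive $90.4375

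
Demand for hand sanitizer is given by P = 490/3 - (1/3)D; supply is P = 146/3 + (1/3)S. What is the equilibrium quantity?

Q* = 172

Set the two price expressions equal: 490/3 - (1/3)Q = 146/3 + (1/3)Q.
344/3 = (2/3)Q, so Q* = 172.
P* = 490/3 − (1/3)(172) = 106.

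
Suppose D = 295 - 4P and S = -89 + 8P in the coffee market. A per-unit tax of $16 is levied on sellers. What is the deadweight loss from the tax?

Deadweight loss = 1024/3

Pre-tax equilibrium: P* = 32, Q* = 167.
Tax on sellers shifts supply to S = -89 + 8(P − 16) = -217 + 8P.
295 - 4P = -217 + 8P gives buyer price Pb = 128/3; sellers receive Ps = 128/3 − 16 = 80/3.
New quantity: Q = 295 − 4(128/3) = 373/3.
DWL = ½ × 16 × (167 − 373/3) = 1024/3.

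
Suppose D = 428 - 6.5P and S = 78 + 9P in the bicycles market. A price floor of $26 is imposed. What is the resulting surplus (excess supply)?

Surplus = 53

Equilibrium price would be P* = 700/31, so the floor at 26 binds.
At P = 26: D = 259, S = 312.
Surplus = 312 − 259 = 53.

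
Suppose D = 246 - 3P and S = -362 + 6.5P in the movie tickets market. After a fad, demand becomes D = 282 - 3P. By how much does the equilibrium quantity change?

ΔQ = 468/19

Original equilibrium: P* = 64, Q* = 54.
New equilibrium: 282 - 3P = -362 + 6.5P, so 644 = 9.5P and P' = 1288/19; Q' = 282 − 3(1288/19) = 1494/19.
Change in quantity: 1494/19 − 54 = 468/19.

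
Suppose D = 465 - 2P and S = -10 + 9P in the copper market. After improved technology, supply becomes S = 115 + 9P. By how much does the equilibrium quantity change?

ΔQ = 250/11

Original equilibrium: P* = 475/11, Q* = 4165/11.
New equilibrium: 465 - 2P = 115 + 9P, so 350 = 11P and P' = 350/11; Q' = 465 − 2(350/11) = 4415/11.
Change in quantity: 4415/11 − 4165/11 = 250/11.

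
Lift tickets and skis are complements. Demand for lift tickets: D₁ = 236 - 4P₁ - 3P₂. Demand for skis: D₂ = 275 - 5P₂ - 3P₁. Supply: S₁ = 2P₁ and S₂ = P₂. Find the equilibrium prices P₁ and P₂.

P₁ = 197/9, P₂ = 314/9

Market 1: 236 - 4P₁ - 3P₂ = 2P₁ → 6P₁ + 3P₂ = 236.
Market 2: 6P₂ + 3P₁ = 275.
Eliminating P₂: 6×(1) − 3×(2) gives 27P₁ = 591, so P₁ = 197/9.
Back-substitute into (2): P₂ = (275 − 3×197/9) / 6 = 314/9.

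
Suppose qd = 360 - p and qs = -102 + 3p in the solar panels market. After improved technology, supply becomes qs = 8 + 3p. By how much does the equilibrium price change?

Δp = -27.5

Original equilibrium: p* = 115.5, q* = 244.5.
New equilibrium: 360 - p = 8 + 3p, so 352 = 4p and p' = 88; q' = 360 − 1(88) = 272.
Change in price: 88 − 115.5 = -27.5.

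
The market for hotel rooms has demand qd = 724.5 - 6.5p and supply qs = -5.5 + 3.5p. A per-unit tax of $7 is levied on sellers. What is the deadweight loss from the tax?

Pre-tax equilibrium: p* = 73, q* = 250.
Tax on sellers shifts supply to qs = -5.5 + 3.5(p − 7) = -30 + 3.5p.
724.5 - 6.5p = -30 + 3.5p gives buyer price pb = 75.45; sellers receive ps = 75.45 − 7 = 68.45.
New quantity: q = 724.5 − 6.5(75.45) = 234.075.
DWL = ½ × 7 × (250 − 234.075) = 55.7375.

Deadweight loss = 55.7375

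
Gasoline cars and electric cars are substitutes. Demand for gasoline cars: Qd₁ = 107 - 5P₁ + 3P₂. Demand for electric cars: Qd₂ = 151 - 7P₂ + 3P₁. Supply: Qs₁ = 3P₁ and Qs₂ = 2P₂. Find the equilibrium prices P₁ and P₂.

Market 1: 107 - 5P₁ + 3P₂ = 3P₁ → 8P₁ - 3P₂ = 107.
Market 2: 9P₂ - 3P₁ = 151.
Eliminating P₂: 9×(1) + 3×(2) gives 63P₁ = 1416, so P₁ = 472/21.
Back-substitute into (2): P₂ = (151 + 3×472/21) / 9 = 1529/63.

P₁ = 472/21, P₂ = 1529/63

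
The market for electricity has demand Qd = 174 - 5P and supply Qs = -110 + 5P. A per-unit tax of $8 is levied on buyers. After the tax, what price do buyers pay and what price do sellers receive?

Buyers pay $32.4, sellers receive $24.4

Pre-tax equilibrium: P* = 28.4, Q* = 32.
Tax on buyers shifts demand to Qd = 174 − 5(P + 8) = 134 - 5P.
134 - 5P = -110 + 5P gives seller price Ps = 24.4; buyers pay Pb = 24.4 + 8 = 32.4.
New quantity: Q = 174 − 5(32.4) = 12.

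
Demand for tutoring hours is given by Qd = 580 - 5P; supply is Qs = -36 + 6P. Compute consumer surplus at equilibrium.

Equilibrium: 580 - 5P = -36 + 6P gives P* = 56, Q* = 300.
Demand choke price (Qd = 0): P = 116.
CS = ½(116 − 56)(300) = 9000.

Consumer surplus = 9000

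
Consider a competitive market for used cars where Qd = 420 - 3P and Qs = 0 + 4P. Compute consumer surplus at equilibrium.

Equilibrium: 420 - 3P = 0 + 4P gives P* = 60, Q* = 240.
Demand choke price (Qd = 0): P = 140.
CS = ½(140 − 60)(240) = 9600.

Consumer surplus = 9600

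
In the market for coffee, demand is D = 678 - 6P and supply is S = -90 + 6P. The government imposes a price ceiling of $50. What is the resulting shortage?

Equilibrium price would be P* = 64, so the ceiling at 50 binds.
At P = 50: D = 678 − 6(50) = 378, S = -90 + 6(50) = 210.
Shortage = 378 − 210 = 168.

Shortage = 168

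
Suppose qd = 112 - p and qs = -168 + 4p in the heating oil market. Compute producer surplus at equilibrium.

Equilibrium: 112 - p = -168 + 4p gives p* = 56, q* = 56.
Supply starts at p = 42 (where qs = 0).
PS = ½(56 − 42)(56) = 392.

Producer surplus = 392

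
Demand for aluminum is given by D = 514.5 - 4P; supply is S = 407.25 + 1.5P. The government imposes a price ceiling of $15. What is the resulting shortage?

Equilibrium price would be P* = 19.5, so the ceiling at 15 binds.
At P = 15: D = 514.5 − 4(15) = 454.5, S = 407.25 + 1.5(15) = 429.75.
Shortage = 454.5 − 429.75 = 24.75.

Shortage = 24.75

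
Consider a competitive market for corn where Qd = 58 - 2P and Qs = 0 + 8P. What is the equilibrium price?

Set Qd = Qs: 58 - 2P = 0 + 8P.
58 = 10P, so P* = 5.8.
Q* = 58 − 2(5.8) = 46.4.

P* = 5.8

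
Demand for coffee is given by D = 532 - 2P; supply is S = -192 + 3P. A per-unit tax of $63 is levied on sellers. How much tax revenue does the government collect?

Pre-tax equilibrium: P* = 144.8, Q* = 242.4.
Tax on sellers shifts supply to S = -192 + 3(P − 63) = -381 + 3P.
532 - 2P = -381 + 3P gives buyer price Pb = 182.6; sellers receive Ps = 182.6 − 63 = 119.6.
New quantity: Q = 532 − 2(182.6) = 166.8.
Revenue = 63 × 166.8 = 10508.4.

Tax revenue = 10508.4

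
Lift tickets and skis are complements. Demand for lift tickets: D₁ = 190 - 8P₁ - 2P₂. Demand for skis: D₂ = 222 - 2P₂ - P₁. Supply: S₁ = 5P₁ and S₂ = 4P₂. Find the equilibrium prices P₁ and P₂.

P₁ = 174/19, P₂ = 674/19

Market 1: 190 - 8P₁ - 2P₂ = 5P₁ → 13P₁ + 2P₂ = 190.
Market 2: 6P₂ + P₁ = 222.
Eliminating P₂: 6×(1) − 2×(2) gives 76P₁ = 696, so P₁ = 174/19.
Back-substitute into (2): P₂ = (222 − 1×174/19) / 6 = 674/19.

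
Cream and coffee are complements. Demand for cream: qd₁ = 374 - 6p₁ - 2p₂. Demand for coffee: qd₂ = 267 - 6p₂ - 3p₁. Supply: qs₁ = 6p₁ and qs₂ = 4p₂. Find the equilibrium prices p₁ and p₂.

p₁ = 1603/57, p₂ = 347/19

Market 1: 374 - 6p₁ - 2p₂ = 6p₁ → 12p₁ + 2p₂ = 374.
Market 2: 10p₂ + 3p₁ = 267.
Eliminating p₂: 10×(1) − 2×(2) gives 114p₁ = 3206, so p₁ = 1603/57.
Back-substitute into (2): p₂ = (267 − 3×1603/57) / 10 = 347/19.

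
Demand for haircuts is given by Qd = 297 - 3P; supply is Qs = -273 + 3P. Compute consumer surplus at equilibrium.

Equilibrium: 297 - 3P = -273 + 3P gives P* = 95, Q* = 12.
Demand choke price (Qd = 0): P = 99.
CS = ½(99 − 95)(12) = 24.

Consumer surplus = 24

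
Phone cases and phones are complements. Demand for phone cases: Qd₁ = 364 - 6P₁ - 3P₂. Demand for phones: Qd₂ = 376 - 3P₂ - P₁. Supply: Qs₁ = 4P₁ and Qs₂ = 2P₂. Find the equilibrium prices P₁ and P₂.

Market 1: 364 - 6P₁ - 3P₂ = 4P₁ → 10P₁ + 3P₂ = 364.
Market 2: 5P₂ + P₁ = 376.
Eliminating P₂: 5×(1) − 3×(2) gives 47P₁ = 692, so P₁ = 692/47.
Back-substitute into (2): P₂ = (376 − 1×692/47) / 5 = 3396/47.

P₁ = 692/47, P₂ = 3396/47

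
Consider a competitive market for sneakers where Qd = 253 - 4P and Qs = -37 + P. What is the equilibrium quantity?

Q* = 21

Set Qd = Qs: 253 - 4P = -37 + P.
290 = 5P, so P* = 58.
Q* = 253 − 4(58) = 21.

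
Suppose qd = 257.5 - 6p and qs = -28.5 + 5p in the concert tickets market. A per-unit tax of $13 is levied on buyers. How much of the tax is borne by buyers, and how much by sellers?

Pre-tax equilibrium: p* = 26, q* = 101.5.
Tax on buyers shifts demand to qd = 257.5 − 6(p + 13) = 179.5 - 6p.
179.5 - 6p = -28.5 + 5p gives seller price ps = 208/11; buyers pay pb = 208/11 + 13 = 351/11.
New quantity: q = 257.5 − 6(351/11) = 1453/22.
Buyer burden = 351/11 − 26 = 65/11; seller burden = 26 − 208/11 = 78/11.

Buyers bear 65/11, sellers bear 78/11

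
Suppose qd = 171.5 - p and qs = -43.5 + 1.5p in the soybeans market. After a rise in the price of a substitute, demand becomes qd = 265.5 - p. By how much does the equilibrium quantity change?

Δq = 56.4

Original equilibrium: p* = 86, q* = 85.5.
New equilibrium: 265.5 - p = -43.5 + 1.5p, so 309 = 2.5p and p' = 123.6; q' = 265.5 − 1(123.6) = 141.9.
Change in quantity: 141.9 − 85.5 = 56.4.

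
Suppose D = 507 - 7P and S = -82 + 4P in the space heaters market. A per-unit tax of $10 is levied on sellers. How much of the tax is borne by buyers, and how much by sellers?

Buyers bear 40/11, sellers bear 70/11

Pre-tax equilibrium: P* = 589/11, Q* = 1454/11.
Tax on sellers shifts supply to S = -82 + 4(P − 10) = -122 + 4P.
507 - 7P = -122 + 4P gives buyer price Pb = 629/11; sellers receive Ps = 629/11 − 10 = 519/11.
New quantity: Q = 507 − 7(629/11) = 1174/11.
Buyer burden = 629/11 − 589/11 = 40/11; seller burden = 589/11 − 519/11 = 70/11.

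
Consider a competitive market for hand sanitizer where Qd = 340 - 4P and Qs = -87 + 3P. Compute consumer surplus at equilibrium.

Equilibrium: 340 - 4P = -87 + 3P gives P* = 61, Q* = 96.
Demand choke price (Qd = 0): P = 85.
CS = ½(85 − 61)(96) = 1152.

Consumer surplus = 1152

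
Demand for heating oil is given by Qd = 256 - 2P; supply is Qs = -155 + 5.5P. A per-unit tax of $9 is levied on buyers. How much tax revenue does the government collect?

Pre-tax equilibrium: P* = 54.8, Q* = 146.4.
Tax on buyers shifts demand to Qd = 256 − 2(P + 9) = 238 - 2P.
238 - 2P = -155 + 5.5P gives seller price Ps = 52.4; buyers pay Pb = 52.4 + 9 = 61.4.
New quantity: Q = 256 − 2(61.4) = 133.2.
Revenue = 9 × 133.2 = 1198.8.

Tax revenue = 1198.8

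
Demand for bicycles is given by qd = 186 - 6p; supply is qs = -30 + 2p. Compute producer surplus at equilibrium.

Producer surplus = 144

Equilibrium: 186 - 6p = -30 + 2p gives p* = 27, q* = 24.
Supply starts at p = 15 (where qs = 0).
PS = ½(27 − 15)(24) = 144.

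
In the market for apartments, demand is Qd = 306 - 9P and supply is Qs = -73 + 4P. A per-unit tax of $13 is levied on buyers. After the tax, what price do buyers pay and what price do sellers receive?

Pre-tax equilibrium: P* = 379/13, Q* = 567/13.
Tax on buyers shifts demand to Qd = 306 − 9(P + 13) = 189 - 9P.
189 - 9P = -73 + 4P gives seller price Ps = 262/13; buyers pay Pb = 262/13 + 13 = 431/13.
New quantity: Q = 306 − 9(431/13) = 99/13.

Buyers pay 431/13, sellers receive 262/13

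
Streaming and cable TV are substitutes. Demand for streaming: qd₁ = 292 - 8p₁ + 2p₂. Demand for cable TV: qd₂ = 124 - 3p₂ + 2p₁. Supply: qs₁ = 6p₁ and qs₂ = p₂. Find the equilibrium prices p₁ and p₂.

p₁ = 354/13, p₂ = 580/13

Market 1: 292 - 8p₁ + 2p₂ = 6p₁ → 14p₁ - 2p₂ = 292.
Market 2: 4p₂ - 2p₁ = 124.
Eliminating p₂: 4×(1) + 2×(2) gives 52p₁ = 1416, so p₁ = 354/13.
Back-substitute into (2): p₂ = (124 + 2×354/13) / 4 = 580/13.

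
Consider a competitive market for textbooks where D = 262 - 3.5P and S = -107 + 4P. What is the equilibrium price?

P* = 49.2

Set D = S: 262 - 3.5P = -107 + 4P.
369 = 7.5P, so P* = 49.2.
Q* = 262 − 3.5(49.2) = 89.8.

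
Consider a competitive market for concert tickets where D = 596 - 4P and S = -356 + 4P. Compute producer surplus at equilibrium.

Producer surplus = 1800

Equilibrium: 596 - 4P = -356 + 4P gives P* = 119, Q* = 120.
Supply starts at P = 89 (where S = 0).
PS = ½(119 − 89)(120) = 1800.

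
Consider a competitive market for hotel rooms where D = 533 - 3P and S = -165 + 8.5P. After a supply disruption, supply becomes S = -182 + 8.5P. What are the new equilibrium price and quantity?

P' = 1430/23, Q' = 7969/23

Original equilibrium: P* = 1396/23, Q* = 8071/23.
New equilibrium: 533 - 3P = -182 + 8.5P, so 715 = 11.5P and P' = 1430/23; Q' = 533 − 3(1430/23) = 7969/23.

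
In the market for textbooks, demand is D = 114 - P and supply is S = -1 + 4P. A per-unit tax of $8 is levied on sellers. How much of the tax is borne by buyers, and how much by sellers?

Pre-tax equilibrium: P* = 23, Q* = 91.
Tax on sellers shifts supply to S = -1 + 4(P − 8) = -33 + 4P.
114 - P = -33 + 4P gives buyer price Pb = 29.4; sellers receive Ps = 29.4 − 8 = 21.4.
New quantity: Q = 114 − 1(29.4) = 84.6.
Buyer burden = 29.4 − 23 = 6.4; seller burden = 23 − 21.4 = 1.6.

Buyers bear $6.4, sellers bear $1.6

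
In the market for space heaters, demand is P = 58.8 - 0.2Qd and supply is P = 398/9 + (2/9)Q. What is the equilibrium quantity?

Set the two price expressions equal: 58.8 - 0.2Q = 398/9 + (2/9)Q.
656/45 = (19/45)Q, so Q* = 656/19.
P* = 58.8 − (0.2)(656/19) = 986/19.

Q* = 656/19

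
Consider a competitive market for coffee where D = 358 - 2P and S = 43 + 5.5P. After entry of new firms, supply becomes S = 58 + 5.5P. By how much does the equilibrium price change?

Original equilibrium: P* = 42, Q* = 274.
New equilibrium: 358 - 2P = 58 + 5.5P, so 300 = 7.5P and P' = 40; Q' = 358 − 2(40) = 278.
Change in price: 40 − 42 = -2.

ΔP = -2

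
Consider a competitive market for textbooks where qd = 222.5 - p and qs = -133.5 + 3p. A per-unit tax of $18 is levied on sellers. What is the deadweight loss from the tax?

Pre-tax equilibrium: p* = 89, q* = 133.5.
Tax on sellers shifts supply to qs = -133.5 + 3(p − 18) = -187.5 + 3p.
222.5 - p = -187.5 + 3p gives buyer price pb = 102.5; sellers receive ps = 102.5 − 18 = 84.5.
New quantity: q = 222.5 − 1(102.5) = 120.
DWL = ½ × 18 × (133.5 − 120) = 121.5.

Deadweight loss = 121.5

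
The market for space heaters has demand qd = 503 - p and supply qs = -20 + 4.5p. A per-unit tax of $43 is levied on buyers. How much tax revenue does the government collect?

Pre-tax equilibrium: p* = 1046/11, q* = 4487/11.
Tax on buyers shifts demand to qd = 503 − 1(p + 43) = 460 - p.
460 - p = -20 + 4.5p gives seller price ps = 960/11; buyers pay pb = 960/11 + 43 = 1433/11.
New quantity: q = 503 − 1(1433/11) = 4100/11.
Revenue = 43 × 4100/11 = 176300/11.

Tax revenue = 176300/11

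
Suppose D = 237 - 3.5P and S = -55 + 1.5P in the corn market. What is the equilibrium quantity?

Set D = S: 237 - 3.5P = -55 + 1.5P.
292 = 5P, so P* = 58.4.
Q* = 237 − 3.5(58.4) = 32.6.

Q* = 32.6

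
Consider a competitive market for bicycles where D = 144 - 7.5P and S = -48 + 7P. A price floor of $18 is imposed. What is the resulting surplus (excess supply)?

Equilibrium price would be P* = 384/29, so the floor at 18 binds.
At P = 18: D = 9, S = 78.
Surplus = 78 − 9 = 69.

Surplus = 69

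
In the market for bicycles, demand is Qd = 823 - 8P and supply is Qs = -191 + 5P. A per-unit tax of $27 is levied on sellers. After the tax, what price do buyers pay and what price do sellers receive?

Buyers pay 1149/13, sellers receive 798/13

Pre-tax equilibrium: P* = 78, Q* = 199.
Tax on sellers shifts supply to Qs = -191 + 5(P − 27) = -326 + 5P.
823 - 8P = -326 + 5P gives buyer price Pb = 1149/13; sellers receive Ps = 1149/13 − 27 = 798/13.
New quantity: Q = 823 − 8(1149/13) = 1507/13.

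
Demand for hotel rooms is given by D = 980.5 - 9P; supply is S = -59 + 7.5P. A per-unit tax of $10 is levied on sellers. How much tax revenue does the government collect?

Pre-tax equilibrium: P* = 63, Q* = 413.5.
Tax on sellers shifts supply to S = -59 + 7.5(P − 10) = -134 + 7.5P.
980.5 - 9P = -134 + 7.5P gives buyer price Pb = 743/11; sellers receive Ps = 743/11 − 10 = 633/11.
New quantity: Q = 980.5 − 9(743/11) = 8197/22.
Revenue = 10 × 8197/22 = 40985/11.

Tax revenue = 40985/11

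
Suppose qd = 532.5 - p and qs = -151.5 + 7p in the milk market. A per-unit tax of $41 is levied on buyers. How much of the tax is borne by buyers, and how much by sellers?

Pre-tax equilibrium: p* = 85.5, q* = 447.
Tax on buyers shifts demand to qd = 532.5 − 1(p + 41) = 491.5 - p.
491.5 - p = -151.5 + 7p gives seller price ps = 80.375; buyers pay pb = 80.375 + 41 = 121.375.
New quantity: q = 532.5 − 1(121.375) = 411.125.
Buyer burden = 121.375 − 85.5 = 35.875; seller burden = 85.5 − 80.375 = 5.125.

Buyers bear $35.875, sellers bear $5.125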